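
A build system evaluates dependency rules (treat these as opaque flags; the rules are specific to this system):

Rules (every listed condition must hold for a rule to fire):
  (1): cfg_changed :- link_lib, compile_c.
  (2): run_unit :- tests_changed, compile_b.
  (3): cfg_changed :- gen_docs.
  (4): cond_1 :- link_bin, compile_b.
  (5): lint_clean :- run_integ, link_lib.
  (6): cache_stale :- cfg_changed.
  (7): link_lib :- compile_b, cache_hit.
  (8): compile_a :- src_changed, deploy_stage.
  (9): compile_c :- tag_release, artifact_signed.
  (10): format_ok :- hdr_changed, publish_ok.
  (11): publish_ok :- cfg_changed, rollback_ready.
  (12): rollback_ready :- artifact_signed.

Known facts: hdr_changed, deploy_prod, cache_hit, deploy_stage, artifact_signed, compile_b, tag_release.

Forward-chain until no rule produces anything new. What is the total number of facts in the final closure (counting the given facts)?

14

[1] (7) [link_lib :- compile_b, cache_hit.]; (9) [compile_c :- tag_release, artifact_signed.]; (12) [rollback_ready :- artifact_signed.]. ⇒ new: link_lib, compile_c, rollback_ready.
[2] (1) [cfg_changed :- link_lib, compile_c.]. ⇒ new: cfg_changed.
[3] (6) [cache_stale :- cfg_changed.]; (11) [publish_ok :- cfg_changed, rollback_ready.]. ⇒ new: cache_stale, publish_ok.
[4] (10) [format_ok :- hdr_changed, publish_ok.]. ⇒ new: format_ok.
Closure: {artifact_signed, cache_hit, cache_stale, cfg_changed, compile_b, compile_c, deploy_prod, deploy_stage, format_ok, hdr_changed, link_lib, publish_ok, rollback_ready, tag_release} — 14 facts.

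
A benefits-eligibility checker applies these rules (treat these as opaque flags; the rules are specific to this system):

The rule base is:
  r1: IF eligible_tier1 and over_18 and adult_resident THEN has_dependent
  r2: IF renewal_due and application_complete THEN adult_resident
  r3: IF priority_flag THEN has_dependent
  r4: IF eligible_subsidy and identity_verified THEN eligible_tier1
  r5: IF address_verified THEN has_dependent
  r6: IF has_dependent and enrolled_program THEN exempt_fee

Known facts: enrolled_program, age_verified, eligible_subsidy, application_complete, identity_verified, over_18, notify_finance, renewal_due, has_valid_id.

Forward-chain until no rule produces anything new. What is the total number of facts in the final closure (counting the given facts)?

Round 1 fires r2, r4, giving adult_resident, eligible_tier1.
Round 2 fires r1, giving has_dependent.
Round 3 fires r6, giving exempt_fee.
Closure: {adult_resident, age_verified, application_complete, eligible_subsidy, eligible_tier1, enrolled_program, exempt_fee, has_dependent, has_valid_id, identity_verified, notify_finance, over_18, renewal_due} — 13 facts.

13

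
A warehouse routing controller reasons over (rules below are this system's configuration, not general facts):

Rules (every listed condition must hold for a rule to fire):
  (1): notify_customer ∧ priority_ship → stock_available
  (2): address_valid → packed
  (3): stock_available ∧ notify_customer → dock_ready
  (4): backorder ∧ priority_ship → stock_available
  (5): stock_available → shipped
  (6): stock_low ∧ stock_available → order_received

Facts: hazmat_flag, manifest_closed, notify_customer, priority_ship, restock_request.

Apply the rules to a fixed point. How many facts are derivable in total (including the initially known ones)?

Round 1 fires (1), giving stock_available.
Round 2 fires (3), (5), giving dock_ready, shipped.
Closure: {dock_ready, hazmat_flag, manifest_closed, notify_customer, priority_ship, restock_request, shipped, stock_available} — 8 facts.

8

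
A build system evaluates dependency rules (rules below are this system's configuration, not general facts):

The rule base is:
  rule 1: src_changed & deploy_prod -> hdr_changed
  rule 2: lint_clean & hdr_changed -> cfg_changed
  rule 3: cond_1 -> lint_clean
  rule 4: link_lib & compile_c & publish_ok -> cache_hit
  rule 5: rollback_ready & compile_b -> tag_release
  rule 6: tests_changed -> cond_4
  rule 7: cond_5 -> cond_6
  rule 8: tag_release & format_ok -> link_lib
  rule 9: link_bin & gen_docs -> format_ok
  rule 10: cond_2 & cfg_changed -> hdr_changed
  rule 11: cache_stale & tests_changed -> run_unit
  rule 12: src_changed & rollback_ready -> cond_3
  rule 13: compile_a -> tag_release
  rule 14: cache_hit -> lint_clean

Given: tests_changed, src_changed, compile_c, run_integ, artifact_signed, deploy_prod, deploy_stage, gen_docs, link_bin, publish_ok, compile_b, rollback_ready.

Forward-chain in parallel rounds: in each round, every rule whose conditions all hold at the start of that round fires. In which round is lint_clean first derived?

Round 1 — rule 1, rule 5, rule 6, rule 9, rule 12, derive hdr_changed, tag_release, cond_4, format_ok, cond_3.
Round 2 — rule 8, derive link_lib.
Round 3 — rule 4, derive cache_hit.
Round 4 — rule 14, derive lint_clean.
lint_clean first appears in round 4.

4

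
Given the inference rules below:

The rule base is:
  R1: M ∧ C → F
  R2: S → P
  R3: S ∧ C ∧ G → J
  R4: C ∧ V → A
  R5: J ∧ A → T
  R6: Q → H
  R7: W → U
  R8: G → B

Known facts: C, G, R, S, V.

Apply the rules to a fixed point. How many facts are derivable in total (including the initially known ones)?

Round 1 — R2, R3, R4, R8, derive P, J, A, B.
Round 2 — R5, derive T.
Closure: {A, B, C, G, J, P, R, S, T, V} — 10 facts.

10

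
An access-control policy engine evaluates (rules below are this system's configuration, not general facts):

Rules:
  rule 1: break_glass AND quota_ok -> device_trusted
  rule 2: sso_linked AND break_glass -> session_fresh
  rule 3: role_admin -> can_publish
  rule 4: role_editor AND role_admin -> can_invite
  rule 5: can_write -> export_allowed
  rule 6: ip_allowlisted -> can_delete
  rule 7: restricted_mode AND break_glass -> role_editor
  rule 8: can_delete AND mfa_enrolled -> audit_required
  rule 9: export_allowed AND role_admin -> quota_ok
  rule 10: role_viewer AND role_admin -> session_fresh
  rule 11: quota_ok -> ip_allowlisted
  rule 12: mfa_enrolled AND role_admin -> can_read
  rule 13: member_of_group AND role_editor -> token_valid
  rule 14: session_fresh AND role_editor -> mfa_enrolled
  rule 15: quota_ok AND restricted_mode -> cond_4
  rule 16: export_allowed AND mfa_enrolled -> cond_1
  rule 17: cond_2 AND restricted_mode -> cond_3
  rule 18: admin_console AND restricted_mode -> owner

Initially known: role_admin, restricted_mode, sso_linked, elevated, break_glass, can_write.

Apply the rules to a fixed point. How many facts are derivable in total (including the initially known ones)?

Round 1 fires rule 2, rule 3, rule 5, rule 7, giving session_fresh, can_publish, export_allowed, role_editor.
Round 2 fires rule 4, rule 9, rule 14, giving can_invite, quota_ok, mfa_enrolled.
Round 3 fires rule 1, rule 11, rule 12, rule 15, rule 16, giving device_trusted, ip_allowlisted, can_read, cond_4, cond_1.
Round 4 fires rule 6, giving can_delete.
Round 5 fires rule 8, giving audit_required.
Closure: {audit_required, break_glass, can_delete, can_invite, can_publish, can_read, can_write, cond_1, cond_4, device_trusted, elevated, export_allowed, ip_allowlisted, mfa_enrolled, quota_ok, restricted_mode, role_admin, role_editor, session_fresh, sso_linked} — 20 facts.

20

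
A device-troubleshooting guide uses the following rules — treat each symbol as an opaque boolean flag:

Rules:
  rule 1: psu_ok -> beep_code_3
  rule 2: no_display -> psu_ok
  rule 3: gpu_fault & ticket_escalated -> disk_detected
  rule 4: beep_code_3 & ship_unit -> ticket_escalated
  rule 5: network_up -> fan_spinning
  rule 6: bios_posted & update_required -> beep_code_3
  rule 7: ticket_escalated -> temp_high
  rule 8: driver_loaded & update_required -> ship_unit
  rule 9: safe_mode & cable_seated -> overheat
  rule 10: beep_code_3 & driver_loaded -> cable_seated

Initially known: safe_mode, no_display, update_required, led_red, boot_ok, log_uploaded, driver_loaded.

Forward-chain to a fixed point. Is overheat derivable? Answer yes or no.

yes

Round 1: rule 2 [no_display -> psu_ok]; rule 8 [driver_loaded & update_required -> ship_unit]. Adds psu_ok, ship_unit.
Round 2: rule 1 [psu_ok -> beep_code_3]. Adds beep_code_3.
Round 3: rule 4 [beep_code_3 & ship_unit -> ticket_escalated]; rule 10 [beep_code_3 & driver_loaded -> cable_seated]. Adds ticket_escalated, cable_seated.
Round 4: rule 7 [ticket_escalated -> temp_high]; rule 9 [safe_mode & cable_seated -> overheat]. Adds temp_high, overheat.
overheat appears in round 4, so it is derivable.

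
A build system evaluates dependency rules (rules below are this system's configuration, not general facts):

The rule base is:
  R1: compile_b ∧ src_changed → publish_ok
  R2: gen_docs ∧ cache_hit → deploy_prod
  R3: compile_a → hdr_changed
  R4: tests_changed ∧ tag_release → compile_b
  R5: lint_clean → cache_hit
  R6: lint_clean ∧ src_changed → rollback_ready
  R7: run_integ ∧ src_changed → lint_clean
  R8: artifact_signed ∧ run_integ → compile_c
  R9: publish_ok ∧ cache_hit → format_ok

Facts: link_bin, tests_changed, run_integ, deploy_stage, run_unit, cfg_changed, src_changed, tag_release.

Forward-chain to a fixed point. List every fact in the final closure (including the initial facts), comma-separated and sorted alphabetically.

cache_hit, cfg_changed, compile_b, deploy_stage, format_ok, link_bin, lint_clean, publish_ok, rollback_ready, run_integ, run_unit, src_changed, tag_release, tests_changed

[1] R4 [tests_changed ∧ tag_release → compile_b]; R7 [run_integ ∧ src_changed → lint_clean]. ⇒ new: compile_b, lint_clean.
[2] R1 [compile_b ∧ src_changed → publish_ok]; R5 [lint_clean → cache_hit]; R6 [lint_clean ∧ src_changed → rollback_ready]. ⇒ new: publish_ok, cache_hit, rollback_ready.
[3] R9 [publish_ok ∧ cache_hit → format_ok]. ⇒ new: format_ok.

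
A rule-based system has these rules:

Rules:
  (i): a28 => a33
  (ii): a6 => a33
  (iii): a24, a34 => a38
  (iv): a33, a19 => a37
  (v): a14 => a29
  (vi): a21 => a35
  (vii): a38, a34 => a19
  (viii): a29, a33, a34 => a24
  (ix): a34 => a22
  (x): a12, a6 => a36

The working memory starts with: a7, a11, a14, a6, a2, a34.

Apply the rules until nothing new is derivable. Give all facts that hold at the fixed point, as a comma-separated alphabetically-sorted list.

Round 1: (ii) [a6 => a33]; (v) [a14 => a29]; (ix) [a34 => a22]. Adds a33, a29, a22.
Round 2: (viii) [a29, a33, a34 => a24]. Adds a24.
Round 3: (iii) [a24, a34 => a38]. Adds a38.
Round 4: (vii) [a38, a34 => a19]. Adds a19.
Round 5: (iv) [a33, a19 => a37]. Adds a37.

a11, a14, a19, a2, a22, a24, a29, a33, a34, a37, a38, a6, a7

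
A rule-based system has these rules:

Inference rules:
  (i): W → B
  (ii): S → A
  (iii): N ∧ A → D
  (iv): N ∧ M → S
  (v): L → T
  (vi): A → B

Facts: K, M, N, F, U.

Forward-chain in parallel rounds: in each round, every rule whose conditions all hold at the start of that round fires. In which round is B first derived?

Round 1 — (iv), derive S.
Round 2 — (ii), derive A.
Round 3 — (iii), (vi), derive D, B.
B first appears in round 3.

3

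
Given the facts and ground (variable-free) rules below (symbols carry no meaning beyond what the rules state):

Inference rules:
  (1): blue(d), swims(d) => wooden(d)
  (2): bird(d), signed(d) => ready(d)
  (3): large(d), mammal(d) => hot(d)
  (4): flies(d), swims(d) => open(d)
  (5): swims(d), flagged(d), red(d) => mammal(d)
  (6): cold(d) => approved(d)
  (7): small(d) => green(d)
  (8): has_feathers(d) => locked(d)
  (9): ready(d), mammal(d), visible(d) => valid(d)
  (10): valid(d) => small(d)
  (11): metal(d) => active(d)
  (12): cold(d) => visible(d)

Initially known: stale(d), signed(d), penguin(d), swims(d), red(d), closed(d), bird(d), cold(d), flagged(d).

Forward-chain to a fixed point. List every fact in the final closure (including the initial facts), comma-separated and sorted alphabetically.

approved(d), bird(d), closed(d), cold(d), flagged(d), green(d), mammal(d), penguin(d), ready(d), red(d), signed(d), small(d), stale(d), swims(d), valid(d), visible(d)

Round 1 fires (2), (5), (6), (12), giving ready(d), mammal(d), approved(d), visible(d).
Round 2 fires (9), giving valid(d).
Round 3 fires (10), giving small(d).
Round 4 fires (7), giving green(d).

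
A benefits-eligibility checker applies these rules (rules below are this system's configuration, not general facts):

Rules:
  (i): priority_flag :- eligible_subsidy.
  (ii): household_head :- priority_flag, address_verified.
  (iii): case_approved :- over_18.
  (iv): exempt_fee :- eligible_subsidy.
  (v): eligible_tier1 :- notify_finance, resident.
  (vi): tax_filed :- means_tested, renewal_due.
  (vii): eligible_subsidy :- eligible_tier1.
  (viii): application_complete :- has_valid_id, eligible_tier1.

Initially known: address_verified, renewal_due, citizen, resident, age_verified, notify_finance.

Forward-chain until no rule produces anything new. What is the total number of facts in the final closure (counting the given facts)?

Round 1 — (v), derive eligible_tier1.
Round 2 — (vii), derive eligible_subsidy.
Round 3 — (i), (iv), derive priority_flag, exempt_fee.
Round 4 — (ii), derive household_head.
Closure: {address_verified, age_verified, citizen, eligible_subsidy, eligible_tier1, exempt_fee, household_head, notify_finance, priority_flag, renewal_due, resident} — 11 facts.

11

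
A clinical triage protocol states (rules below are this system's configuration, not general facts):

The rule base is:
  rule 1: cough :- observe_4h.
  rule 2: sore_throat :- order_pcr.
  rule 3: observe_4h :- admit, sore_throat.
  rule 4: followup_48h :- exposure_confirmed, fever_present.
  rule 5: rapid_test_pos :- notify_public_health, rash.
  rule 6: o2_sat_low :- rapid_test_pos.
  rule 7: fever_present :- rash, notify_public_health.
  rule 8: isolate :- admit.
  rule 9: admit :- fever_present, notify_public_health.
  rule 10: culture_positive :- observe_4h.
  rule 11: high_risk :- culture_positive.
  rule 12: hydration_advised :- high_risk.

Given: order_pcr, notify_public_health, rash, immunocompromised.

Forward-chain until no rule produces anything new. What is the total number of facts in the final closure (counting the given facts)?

15

Round 1: rule 2 [sore_throat :- order_pcr.]; rule 5 [rapid_test_pos :- notify_public_health, rash.]; rule 7 [fever_present :- rash, notify_public_health.]. New: sore_throat, rapid_test_pos, fever_present.
Round 2: rule 6 [o2_sat_low :- rapid_test_pos.]; rule 9 [admit :- fever_present, notify_public_health.]. New: o2_sat_low, admit.
Round 3: rule 3 [observe_4h :- admit, sore_throat.]; rule 8 [isolate :- admit.]. New: observe_4h, isolate.
Round 4: rule 1 [cough :- observe_4h.]; rule 10 [culture_positive :- observe_4h.]. New: cough, culture_positive.
Round 5: rule 11 [high_risk :- culture_positive.]. New: high_risk.
Round 6: rule 12 [hydration_advised :- high_risk.]. New: hydration_advised.
Closure: {admit, cough, culture_positive, fever_present, high_risk, hydration_advised, immunocompromised, isolate, notify_public_health, o2_sat_low, observe_4h, order_pcr, rapid_test_pos, rash, sore_throat} — 15 facts.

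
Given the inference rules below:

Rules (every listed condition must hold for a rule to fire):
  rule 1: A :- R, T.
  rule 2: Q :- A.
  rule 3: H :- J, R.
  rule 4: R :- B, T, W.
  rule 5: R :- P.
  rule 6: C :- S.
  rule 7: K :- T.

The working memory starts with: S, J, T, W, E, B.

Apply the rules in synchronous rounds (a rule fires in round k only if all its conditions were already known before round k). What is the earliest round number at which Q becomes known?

Round 1: rule 4 [R :- B, T, W.]; rule 6 [C :- S.]; rule 7 [K :- T.]. New: R, C, K.
Round 2: rule 1 [A :- R, T.]; rule 3 [H :- J, R.]. New: A, H.
Round 3: rule 2 [Q :- A.]. New: Q.
Q first appears in round 3.

3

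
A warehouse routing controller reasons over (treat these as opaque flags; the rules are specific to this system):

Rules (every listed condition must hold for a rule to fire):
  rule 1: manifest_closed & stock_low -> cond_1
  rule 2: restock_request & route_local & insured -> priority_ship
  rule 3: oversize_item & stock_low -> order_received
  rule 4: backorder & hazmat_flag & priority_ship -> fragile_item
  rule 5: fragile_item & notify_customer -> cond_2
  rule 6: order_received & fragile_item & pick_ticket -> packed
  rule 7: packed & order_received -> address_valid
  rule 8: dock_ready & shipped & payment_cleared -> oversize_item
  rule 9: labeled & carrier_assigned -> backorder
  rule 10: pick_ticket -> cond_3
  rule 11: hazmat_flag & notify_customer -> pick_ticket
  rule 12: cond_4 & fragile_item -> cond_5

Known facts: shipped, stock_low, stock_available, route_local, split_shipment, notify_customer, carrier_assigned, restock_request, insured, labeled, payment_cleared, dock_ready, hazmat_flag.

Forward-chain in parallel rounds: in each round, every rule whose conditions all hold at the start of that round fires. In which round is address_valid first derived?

Round 1 fires rule 2, rule 8, rule 9, rule 11, giving priority_ship, oversize_item, backorder, pick_ticket.
Round 2 fires rule 3, rule 4, rule 10, giving order_received, fragile_item, cond_3.
Round 3 fires rule 5, rule 6, giving cond_2, packed.
Round 4 fires rule 7, giving address_valid.
address_valid first appears in round 4.

4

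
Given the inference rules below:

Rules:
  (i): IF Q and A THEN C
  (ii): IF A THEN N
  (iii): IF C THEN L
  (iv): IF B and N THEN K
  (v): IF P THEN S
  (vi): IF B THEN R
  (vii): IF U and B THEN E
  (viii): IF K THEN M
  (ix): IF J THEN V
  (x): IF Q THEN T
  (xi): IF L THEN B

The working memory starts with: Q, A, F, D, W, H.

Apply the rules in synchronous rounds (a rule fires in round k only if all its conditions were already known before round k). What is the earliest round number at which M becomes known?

5

[1] (i) [IF Q and A THEN C]; (ii) [IF A THEN N]; (x) [IF Q THEN T]. ⇒ new: C, N, T.
[2] (iii) [IF C THEN L]. ⇒ new: L.
[3] (xi) [IF L THEN B]. ⇒ new: B.
[4] (iv) [IF B and N THEN K]; (vi) [IF B THEN R]. ⇒ new: K, R.
[5] (viii) [IF K THEN M]. ⇒ new: M.
M first appears in round 5.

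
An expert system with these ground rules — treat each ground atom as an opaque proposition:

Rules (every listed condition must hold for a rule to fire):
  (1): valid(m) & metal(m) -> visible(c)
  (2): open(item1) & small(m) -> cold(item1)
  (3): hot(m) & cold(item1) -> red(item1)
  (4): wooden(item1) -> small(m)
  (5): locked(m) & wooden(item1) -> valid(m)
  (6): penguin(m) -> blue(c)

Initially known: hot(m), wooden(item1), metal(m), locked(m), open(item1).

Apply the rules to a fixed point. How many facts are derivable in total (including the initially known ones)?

Round 1 — (4), (5), derive small(m), valid(m).
Round 2 — (1), (2), derive visible(c), cold(item1).
Round 3 — (3), derive red(item1).
Closure: {cold(item1), hot(m), locked(m), metal(m), open(item1), red(item1), small(m), valid(m), visible(c), wooden(item1)} — 10 facts.

10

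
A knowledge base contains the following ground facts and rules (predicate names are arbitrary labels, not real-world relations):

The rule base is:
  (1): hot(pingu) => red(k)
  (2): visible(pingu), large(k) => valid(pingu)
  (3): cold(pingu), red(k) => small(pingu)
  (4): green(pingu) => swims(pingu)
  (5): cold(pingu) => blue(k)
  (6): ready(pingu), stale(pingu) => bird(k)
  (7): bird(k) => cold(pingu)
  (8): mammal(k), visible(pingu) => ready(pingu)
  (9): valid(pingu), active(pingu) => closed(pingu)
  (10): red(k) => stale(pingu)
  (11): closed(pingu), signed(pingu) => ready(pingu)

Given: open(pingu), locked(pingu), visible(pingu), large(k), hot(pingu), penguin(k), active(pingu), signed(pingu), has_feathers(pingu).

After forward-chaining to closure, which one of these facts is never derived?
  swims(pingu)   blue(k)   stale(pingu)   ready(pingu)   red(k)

swims(pingu)

Round 1: (1) [hot(pingu) => red(k)]; (2) [visible(pingu), large(k) => valid(pingu)]. Adds red(k), valid(pingu).
Round 2: (9) [valid(pingu), active(pingu) => closed(pingu)]; (10) [red(k) => stale(pingu)]. Adds closed(pingu), stale(pingu).
Round 3: (11) [closed(pingu), signed(pingu) => ready(pingu)]. Adds ready(pingu).
Round 4: (6) [ready(pingu), stale(pingu) => bird(k)]. Adds bird(k).
Round 5: (7) [bird(k) => cold(pingu)]. Adds cold(pingu).
Round 6: (3) [cold(pingu), red(k) => small(pingu)]; (5) [cold(pingu) => blue(k)]. Adds small(pingu), blue(k).
Derived: red(k) (round 1), ready(pingu) (round 3), blue(k) (round 6), stale(pingu) (round 2). swims(pingu) never appears in any round.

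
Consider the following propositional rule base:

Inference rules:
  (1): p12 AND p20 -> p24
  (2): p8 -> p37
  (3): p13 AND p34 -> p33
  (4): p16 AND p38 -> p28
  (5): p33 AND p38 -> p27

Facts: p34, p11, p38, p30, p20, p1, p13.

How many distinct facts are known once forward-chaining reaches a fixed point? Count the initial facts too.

Round 1 fires (3), giving p33.
Round 2 fires (5), giving p27.
Closure: {p1, p11, p13, p20, p27, p30, p33, p34, p38} — 9 facts.

9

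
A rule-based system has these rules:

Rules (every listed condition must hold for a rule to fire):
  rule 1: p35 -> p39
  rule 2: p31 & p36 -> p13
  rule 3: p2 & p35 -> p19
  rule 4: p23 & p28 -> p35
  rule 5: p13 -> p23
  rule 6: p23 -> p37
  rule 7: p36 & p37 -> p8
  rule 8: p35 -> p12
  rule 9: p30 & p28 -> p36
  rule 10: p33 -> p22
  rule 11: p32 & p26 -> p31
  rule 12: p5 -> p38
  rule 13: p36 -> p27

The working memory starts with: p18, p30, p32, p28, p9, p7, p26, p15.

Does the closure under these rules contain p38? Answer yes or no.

Round 1: rule 9 [p30 & p28 -> p36]; rule 11 [p32 & p26 -> p31]. New: p36, p31.
Round 2: rule 2 [p31 & p36 -> p13]; rule 13 [p36 -> p27]. New: p13, p27.
Round 3: rule 5 [p13 -> p23]. New: p23.
Round 4: rule 4 [p23 & p28 -> p35]; rule 6 [p23 -> p37]. New: p35, p37.
Round 5: rule 1 [p35 -> p39]; rule 7 [p36 & p37 -> p8]; rule 8 [p35 -> p12]. New: p39, p8, p12.
Fixed point reached. p38 is concluded only by rule 12; rule 12 needs p5 (never derived).

no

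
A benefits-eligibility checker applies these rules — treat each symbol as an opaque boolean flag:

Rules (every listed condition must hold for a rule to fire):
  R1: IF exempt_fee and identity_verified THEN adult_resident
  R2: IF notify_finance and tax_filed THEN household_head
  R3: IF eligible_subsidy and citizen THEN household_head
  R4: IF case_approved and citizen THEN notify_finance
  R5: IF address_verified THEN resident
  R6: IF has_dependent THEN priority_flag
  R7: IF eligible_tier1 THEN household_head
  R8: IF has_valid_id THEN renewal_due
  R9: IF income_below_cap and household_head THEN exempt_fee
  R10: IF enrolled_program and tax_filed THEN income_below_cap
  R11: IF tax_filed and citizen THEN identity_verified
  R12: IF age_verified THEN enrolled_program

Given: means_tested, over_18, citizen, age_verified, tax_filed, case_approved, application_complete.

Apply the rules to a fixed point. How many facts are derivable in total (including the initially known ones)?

14

Round 1: R4 [IF case_approved and citizen THEN notify_finance]; R11 [IF tax_filed and citizen THEN identity_verified]; R12 [IF age_verified THEN enrolled_program]. Adds notify_finance, identity_verified, enrolled_program.
Round 2: R2 [IF notify_finance and tax_filed THEN household_head]; R10 [IF enrolled_program and tax_filed THEN income_below_cap]. Adds household_head, income_below_cap.
Round 3: R9 [IF income_below_cap and household_head THEN exempt_fee]. Adds exempt_fee.
Round 4: R1 [IF exempt_fee and identity_verified THEN adult_resident]. Adds adult_resident.
Closure: {adult_resident, age_verified, application_complete, case_approved, citizen, enrolled_program, exempt_fee, household_head, identity_verified, income_below_cap, means_tested, notify_finance, over_18, tax_filed} — 14 facts.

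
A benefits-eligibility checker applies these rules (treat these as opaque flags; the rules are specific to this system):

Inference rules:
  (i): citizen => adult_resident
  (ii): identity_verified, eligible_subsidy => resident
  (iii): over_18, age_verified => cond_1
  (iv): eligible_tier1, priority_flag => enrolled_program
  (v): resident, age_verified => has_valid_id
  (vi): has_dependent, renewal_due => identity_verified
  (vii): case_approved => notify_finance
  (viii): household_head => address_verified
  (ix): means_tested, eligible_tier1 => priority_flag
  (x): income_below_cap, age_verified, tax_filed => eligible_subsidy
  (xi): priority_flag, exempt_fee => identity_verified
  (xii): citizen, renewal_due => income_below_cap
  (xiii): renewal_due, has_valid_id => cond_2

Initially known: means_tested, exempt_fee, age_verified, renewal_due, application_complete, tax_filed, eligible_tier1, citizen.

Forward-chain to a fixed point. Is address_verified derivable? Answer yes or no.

Round 1: (i) [citizen => adult_resident]; (ix) [means_tested, eligible_tier1 => priority_flag]; (xii) [citizen, renewal_due => income_below_cap]. Adds adult_resident, priority_flag, income_below_cap.
Round 2: (iv) [eligible_tier1, priority_flag => enrolled_program]; (x) [income_below_cap, age_verified, tax_filed => eligible_subsidy]; (xi) [priority_flag, exempt_fee => identity_verified]. Adds enrolled_program, eligible_subsidy, identity_verified.
Round 3: (ii) [identity_verified, eligible_subsidy => resident]. Adds resident.
Round 4: (v) [resident, age_verified => has_valid_id]. Adds has_valid_id.
Round 5: (xiii) [renewal_due, has_valid_id => cond_2]. Adds cond_2.
Fixed point reached. address_verified is concluded only by (viii); (viii) needs household_head (never derived).

no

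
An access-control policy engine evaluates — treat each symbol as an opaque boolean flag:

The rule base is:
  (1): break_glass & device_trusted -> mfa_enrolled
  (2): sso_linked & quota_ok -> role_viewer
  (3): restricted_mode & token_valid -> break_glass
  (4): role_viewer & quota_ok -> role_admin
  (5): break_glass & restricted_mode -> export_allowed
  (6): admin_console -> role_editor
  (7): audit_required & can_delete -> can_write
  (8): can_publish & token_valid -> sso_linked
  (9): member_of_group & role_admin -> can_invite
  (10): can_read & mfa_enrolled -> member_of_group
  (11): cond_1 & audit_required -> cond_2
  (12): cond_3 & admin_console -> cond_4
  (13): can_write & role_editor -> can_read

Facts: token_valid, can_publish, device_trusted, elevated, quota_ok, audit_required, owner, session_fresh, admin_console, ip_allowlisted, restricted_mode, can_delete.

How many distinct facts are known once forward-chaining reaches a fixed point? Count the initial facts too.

Round 1: (3) [restricted_mode & token_valid -> break_glass]; (6) [admin_console -> role_editor]; (7) [audit_required & can_delete -> can_write]; (8) [can_publish & token_valid -> sso_linked]. Adds break_glass, role_editor, can_write, sso_linked.
Round 2: (1) [break_glass & device_trusted -> mfa_enrolled]; (2) [sso_linked & quota_ok -> role_viewer]; (5) [break_glass & restricted_mode -> export_allowed]; (13) [can_write & role_editor -> can_read]. Adds mfa_enrolled, role_viewer, export_allowed, can_read.
Round 3: (4) [role_viewer & quota_ok -> role_admin]; (10) [can_read & mfa_enrolled -> member_of_group]. Adds role_admin, member_of_group.
Round 4: (9) [member_of_group & role_admin -> can_invite]. Adds can_invite.
Closure: {admin_console, audit_required, break_glass, can_delete, can_invite, can_publish, can_read, can_write, device_trusted, elevated, export_allowed, ip_allowlisted, member_of_group, mfa_enrolled, owner, quota_ok, restricted_mode, role_admin, role_editor, role_viewer, session_fresh, sso_linked, token_valid} — 23 facts.

23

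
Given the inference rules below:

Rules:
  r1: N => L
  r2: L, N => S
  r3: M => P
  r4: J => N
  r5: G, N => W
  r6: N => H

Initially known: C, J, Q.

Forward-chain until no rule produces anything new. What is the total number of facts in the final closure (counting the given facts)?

7

Round 1: r4 [J => N]. Adds N.
Round 2: r1 [N => L]; r6 [N => H]. Adds L, H.
Round 3: r2 [L, N => S]. Adds S.
Closure: {C, H, J, L, N, Q, S} — 7 facts.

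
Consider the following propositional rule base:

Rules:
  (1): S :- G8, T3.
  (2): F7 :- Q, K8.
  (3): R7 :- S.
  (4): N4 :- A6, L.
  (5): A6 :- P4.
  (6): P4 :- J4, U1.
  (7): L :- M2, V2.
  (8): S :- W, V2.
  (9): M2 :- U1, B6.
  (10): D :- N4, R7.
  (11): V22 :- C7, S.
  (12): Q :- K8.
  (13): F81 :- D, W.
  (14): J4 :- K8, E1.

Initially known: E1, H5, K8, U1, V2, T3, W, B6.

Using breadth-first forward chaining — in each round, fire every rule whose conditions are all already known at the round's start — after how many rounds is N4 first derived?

Round 1: (8) [S :- W, V2.]; (9) [M2 :- U1, B6.]; (12) [Q :- K8.]; (14) [J4 :- K8, E1.]. Adds S, M2, Q, J4.
Round 2: (2) [F7 :- Q, K8.]; (3) [R7 :- S.]; (6) [P4 :- J4, U1.]; (7) [L :- M2, V2.]. Adds F7, R7, P4, L.
Round 3: (5) [A6 :- P4.]. Adds A6.
Round 4: (4) [N4 :- A6, L.]. Adds N4.
N4 first appears in round 4.

4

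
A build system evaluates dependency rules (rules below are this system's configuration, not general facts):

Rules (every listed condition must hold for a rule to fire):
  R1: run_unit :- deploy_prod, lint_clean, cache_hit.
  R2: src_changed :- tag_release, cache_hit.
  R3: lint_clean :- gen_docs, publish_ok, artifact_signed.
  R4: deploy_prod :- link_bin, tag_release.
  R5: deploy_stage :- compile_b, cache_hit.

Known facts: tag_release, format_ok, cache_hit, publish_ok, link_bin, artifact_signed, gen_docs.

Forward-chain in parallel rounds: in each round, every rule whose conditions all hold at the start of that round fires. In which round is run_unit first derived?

2

[1] R2 [src_changed :- tag_release, cache_hit.]; R3 [lint_clean :- gen_docs, publish_ok, artifact_signed.]; R4 [deploy_prod :- link_bin, tag_release.]. ⇒ new: src_changed, lint_clean, deploy_prod.
[2] R1 [run_unit :- deploy_prod, lint_clean, cache_hit.]. ⇒ new: run_unit.
run_unit first appears in round 2.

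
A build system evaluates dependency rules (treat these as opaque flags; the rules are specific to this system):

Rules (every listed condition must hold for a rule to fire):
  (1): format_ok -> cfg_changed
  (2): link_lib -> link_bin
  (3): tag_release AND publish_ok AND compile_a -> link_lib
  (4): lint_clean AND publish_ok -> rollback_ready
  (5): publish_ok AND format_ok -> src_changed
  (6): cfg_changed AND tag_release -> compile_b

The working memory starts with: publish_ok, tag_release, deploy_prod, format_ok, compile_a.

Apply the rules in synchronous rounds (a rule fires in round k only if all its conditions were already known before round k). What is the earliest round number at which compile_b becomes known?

[1] (1) [format_ok -> cfg_changed]; (3) [tag_release AND publish_ok AND compile_a -> link_lib]; (5) [publish_ok AND format_ok -> src_changed]. ⇒ new: cfg_changed, link_lib, src_changed.
[2] (2) [link_lib -> link_bin]; (6) [cfg_changed AND tag_release -> compile_b]. ⇒ new: link_bin, compile_b.
compile_b first appears in round 2.

2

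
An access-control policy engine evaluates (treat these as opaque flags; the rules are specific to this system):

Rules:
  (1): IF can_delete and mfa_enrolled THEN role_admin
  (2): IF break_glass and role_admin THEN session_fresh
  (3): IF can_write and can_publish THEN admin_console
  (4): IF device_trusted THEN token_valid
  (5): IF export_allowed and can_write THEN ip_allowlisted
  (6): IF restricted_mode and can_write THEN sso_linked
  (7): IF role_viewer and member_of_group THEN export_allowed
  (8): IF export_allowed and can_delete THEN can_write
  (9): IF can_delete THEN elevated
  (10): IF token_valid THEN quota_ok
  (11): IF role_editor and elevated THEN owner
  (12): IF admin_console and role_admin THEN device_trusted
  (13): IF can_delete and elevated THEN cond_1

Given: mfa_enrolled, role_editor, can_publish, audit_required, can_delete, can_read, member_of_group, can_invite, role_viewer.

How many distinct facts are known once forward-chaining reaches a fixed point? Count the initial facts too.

[1] (1) [IF can_delete and mfa_enrolled THEN role_admin]; (7) [IF role_viewer and member_of_group THEN export_allowed]; (9) [IF can_delete THEN elevated]. ⇒ new: role_admin, export_allowed, elevated.
[2] (8) [IF export_allowed and can_delete THEN can_write]; (11) [IF role_editor and elevated THEN owner]; (13) [IF can_delete and elevated THEN cond_1]. ⇒ new: can_write, owner, cond_1.
[3] (3) [IF can_write and can_publish THEN admin_console]; (5) [IF export_allowed and can_write THEN ip_allowlisted]. ⇒ new: admin_console, ip_allowlisted.
[4] (12) [IF admin_console and role_admin THEN device_trusted]. ⇒ new: device_trusted.
[5] (4) [IF device_trusted THEN token_valid]. ⇒ new: token_valid.
[6] (10) [IF token_valid THEN quota_ok]. ⇒ new: quota_ok.
Closure: {admin_console, audit_required, can_delete, can_invite, can_publish, can_read, can_write, cond_1, device_trusted, elevated, export_allowed, ip_allowlisted, member_of_group, mfa_enrolled, owner, quota_ok, role_admin, role_editor, role_viewer, token_valid} — 20 facts.

20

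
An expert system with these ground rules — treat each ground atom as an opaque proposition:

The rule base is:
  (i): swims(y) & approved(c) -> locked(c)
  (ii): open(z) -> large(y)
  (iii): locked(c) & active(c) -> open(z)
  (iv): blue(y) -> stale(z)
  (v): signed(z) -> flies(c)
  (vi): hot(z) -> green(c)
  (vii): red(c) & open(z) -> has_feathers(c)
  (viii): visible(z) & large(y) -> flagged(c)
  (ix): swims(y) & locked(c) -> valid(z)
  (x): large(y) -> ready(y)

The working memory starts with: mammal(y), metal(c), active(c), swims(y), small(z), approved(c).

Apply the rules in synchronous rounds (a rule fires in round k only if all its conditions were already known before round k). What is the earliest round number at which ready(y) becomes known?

Round 1: (i) [swims(y) & approved(c) -> locked(c)]. New: locked(c).
Round 2: (iii) [locked(c) & active(c) -> open(z)]; (ix) [swims(y) & locked(c) -> valid(z)]. New: open(z), valid(z).
Round 3: (ii) [open(z) -> large(y)]. New: large(y).
Round 4: (x) [large(y) -> ready(y)]. New: ready(y).
ready(y) first appears in round 4.

4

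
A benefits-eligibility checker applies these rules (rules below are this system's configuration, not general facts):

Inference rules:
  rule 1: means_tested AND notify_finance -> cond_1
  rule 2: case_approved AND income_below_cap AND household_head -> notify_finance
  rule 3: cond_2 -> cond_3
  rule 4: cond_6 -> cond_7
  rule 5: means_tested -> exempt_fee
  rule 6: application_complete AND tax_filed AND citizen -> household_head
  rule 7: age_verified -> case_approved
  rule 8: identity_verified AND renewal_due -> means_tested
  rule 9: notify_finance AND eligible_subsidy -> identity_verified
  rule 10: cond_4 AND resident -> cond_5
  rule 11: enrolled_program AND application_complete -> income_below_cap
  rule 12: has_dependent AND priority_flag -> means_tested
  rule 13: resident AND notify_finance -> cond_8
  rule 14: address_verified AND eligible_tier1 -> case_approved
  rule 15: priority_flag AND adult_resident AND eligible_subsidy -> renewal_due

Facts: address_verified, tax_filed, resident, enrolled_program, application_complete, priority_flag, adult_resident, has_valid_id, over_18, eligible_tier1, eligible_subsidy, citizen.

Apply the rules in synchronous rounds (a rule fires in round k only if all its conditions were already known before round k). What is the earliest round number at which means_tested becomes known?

4

[1] rule 6 [application_complete AND tax_filed AND citizen -> household_head]; rule 11 [enrolled_program AND application_complete -> income_below_cap]; rule 14 [address_verified AND eligible_tier1 -> case_approved]; rule 15 [priority_flag AND adult_resident AND eligible_subsidy -> renewal_due]. ⇒ new: household_head, income_below_cap, case_approved, renewal_due.
[2] rule 2 [case_approved AND income_below_cap AND household_head -> notify_finance]. ⇒ new: notify_finance.
[3] rule 9 [notify_finance AND eligible_subsidy -> identity_verified]; rule 13 [resident AND notify_finance -> cond_8]. ⇒ new: identity_verified, cond_8.
[4] rule 8 [identity_verified AND renewal_due -> means_tested]. ⇒ new: means_tested.
means_tested first appears in round 4.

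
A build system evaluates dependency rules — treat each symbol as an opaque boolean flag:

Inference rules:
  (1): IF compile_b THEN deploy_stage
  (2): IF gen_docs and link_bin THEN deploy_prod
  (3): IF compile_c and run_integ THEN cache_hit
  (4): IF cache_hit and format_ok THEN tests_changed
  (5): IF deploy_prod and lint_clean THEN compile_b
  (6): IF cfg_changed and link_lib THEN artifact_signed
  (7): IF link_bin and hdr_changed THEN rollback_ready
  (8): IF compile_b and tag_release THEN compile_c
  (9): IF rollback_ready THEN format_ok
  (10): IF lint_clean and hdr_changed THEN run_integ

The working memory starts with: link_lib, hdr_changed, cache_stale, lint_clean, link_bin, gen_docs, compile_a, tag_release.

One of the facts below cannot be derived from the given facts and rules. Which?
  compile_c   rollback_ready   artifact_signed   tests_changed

Round 1: (2) [IF gen_docs and link_bin THEN deploy_prod]; (7) [IF link_bin and hdr_changed THEN rollback_ready]; (10) [IF lint_clean and hdr_changed THEN run_integ]. New: deploy_prod, rollback_ready, run_integ.
Round 2: (5) [IF deploy_prod and lint_clean THEN compile_b]; (9) [IF rollback_ready THEN format_ok]. New: compile_b, format_ok.
Round 3: (1) [IF compile_b THEN deploy_stage]; (8) [IF compile_b and tag_release THEN compile_c]. New: deploy_stage, compile_c.
Round 4: (3) [IF compile_c and run_integ THEN cache_hit]. New: cache_hit.
Round 5: (4) [IF cache_hit and format_ok THEN tests_changed]. New: tests_changed.
Derived: tests_changed (round 5), rollback_ready (round 1), compile_c (round 3). artifact_signed never appears in any round.

artifact_signed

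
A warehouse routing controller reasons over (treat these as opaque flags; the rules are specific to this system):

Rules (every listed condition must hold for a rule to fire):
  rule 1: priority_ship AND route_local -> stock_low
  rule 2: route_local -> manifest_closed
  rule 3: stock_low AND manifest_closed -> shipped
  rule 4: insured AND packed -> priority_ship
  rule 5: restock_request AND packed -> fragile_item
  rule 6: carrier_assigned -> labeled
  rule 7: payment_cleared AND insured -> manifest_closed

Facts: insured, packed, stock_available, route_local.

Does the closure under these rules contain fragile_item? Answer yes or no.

[1] rule 2 [route_local -> manifest_closed]; rule 4 [insured AND packed -> priority_ship]. ⇒ new: manifest_closed, priority_ship.
[2] rule 1 [priority_ship AND route_local -> stock_low]. ⇒ new: stock_low.
[3] rule 3 [stock_low AND manifest_closed -> shipped]. ⇒ new: shipped.
Fixed point reached. fragile_item is concluded only by rule 5; rule 5 needs restock_request (never derived).

no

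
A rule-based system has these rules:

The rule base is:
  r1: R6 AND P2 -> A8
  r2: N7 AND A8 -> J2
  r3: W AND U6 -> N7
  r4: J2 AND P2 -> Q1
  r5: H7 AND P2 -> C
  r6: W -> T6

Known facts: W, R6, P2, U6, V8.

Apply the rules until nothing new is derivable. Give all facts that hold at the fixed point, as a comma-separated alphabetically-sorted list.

[1] r1 [R6 AND P2 -> A8]; r3 [W AND U6 -> N7]; r6 [W -> T6]. ⇒ new: A8, N7, T6.
[2] r2 [N7 AND A8 -> J2]. ⇒ new: J2.
[3] r4 [J2 AND P2 -> Q1]. ⇒ new: Q1.

A8, J2, N7, P2, Q1, R6, T6, U6, V8, W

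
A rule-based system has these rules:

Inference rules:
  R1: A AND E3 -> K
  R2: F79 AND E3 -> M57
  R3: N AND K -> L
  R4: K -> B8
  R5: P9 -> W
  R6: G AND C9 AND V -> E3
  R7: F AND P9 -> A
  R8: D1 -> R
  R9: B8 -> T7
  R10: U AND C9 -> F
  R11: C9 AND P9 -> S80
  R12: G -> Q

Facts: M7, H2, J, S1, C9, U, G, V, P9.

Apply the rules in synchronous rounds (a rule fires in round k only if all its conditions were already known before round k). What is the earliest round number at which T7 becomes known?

Round 1 — R5, R6, R10, R11, R12, derive W, E3, F, S80, Q.
Round 2 — R7, derive A.
Round 3 — R1, derive K.
Round 4 — R4, derive B8.
Round 5 — R9, derive T7.
T7 first appears in round 5.

5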